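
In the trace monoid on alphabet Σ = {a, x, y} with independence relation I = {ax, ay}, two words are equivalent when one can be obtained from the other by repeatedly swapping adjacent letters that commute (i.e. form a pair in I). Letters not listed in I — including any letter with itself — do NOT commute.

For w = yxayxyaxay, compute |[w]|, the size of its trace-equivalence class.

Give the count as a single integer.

piece 0:y — minimal
piece 1:x rests on {0:y}
piece 2:a — minimal
piece 3:y rests on {1:x}
piece 4:x rests on {3:y}
piece 5:y rests on {4:x}
piece 6:a rests on {2:a}
piece 7:x rests on {5:y}
piece 8:a rests on {6:a}
piece 9:y rests on {7:x}
minimal pieces: {0:y, 2:a}
ways to finish when only these pieces remain (= sum over removing one remaining piece with nothing left below it):
  1 left: {8}→1  {9}→1
  2 left: {6,8}→1  {7,9}→1  {8,9}→2
  3 left: {2,6,8}→1  {5,7,9}→1  {6,8,9}→3  {7,8,9}→3
  4 left: {2,6,8,9}→4  {4,5,7,9}→1  {5,7,8,9}→4  {6,7,8,9}→6
  5 left: {2,6,7,8,9}→10  {3,4,5,7,9}→1  {4,5,7,8,9}→5  {5,6,7,8,9}→10
  6 left: {1,3,4,5,7,9}→1  {2,5,6,7,8,9}→20  {3,4,5,7,8,9}→6  {4,5,6,7,8,9}→15
  7 left: {0,1,3,4,5,7,9}→1  {1,3,4,5,7,8,9}→7  {2,4,5,6,7,8,9}→35  {3,4,5,6,7,8,9}→21
  8 left: {0,1,3,4,5,7,8,9}→8  {1,3,4,5,6,7,8,9}→28  {2,3,4,5,6,7,8,9}→56
  placing 0:y first → 84 extensions
  placing 2:a first → 36 extensions
total linear extensions = 120

120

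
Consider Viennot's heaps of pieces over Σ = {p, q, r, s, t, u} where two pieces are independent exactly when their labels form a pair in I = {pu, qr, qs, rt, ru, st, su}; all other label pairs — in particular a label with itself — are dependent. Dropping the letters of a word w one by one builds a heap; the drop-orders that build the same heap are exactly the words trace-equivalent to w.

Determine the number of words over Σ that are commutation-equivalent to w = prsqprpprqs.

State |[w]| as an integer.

piece 0:p — minimal
piece 1:r rests on {0:p}
piece 2:s rests on {1:r}
piece 3:q rests on {0:p}
piece 4:p rests on {2:s, 3:q}
piece 5:r rests on {4:p}
piece 6:p rests on {5:r}
piece 7:p rests on {6:p}
piece 8:r rests on {7:p}
piece 9:q rests on {7:p}
piece 10:s rests on {8:r}
minimal pieces: {0:p}
ways to finish when only these pieces remain (= sum over removing one remaining piece with nothing left below it):
  1 left: {9}→1  {10}→1
  2 left: {8,10}→1  {9,10}→2
  3 left: {8,9,10}→3
  4 left: {7,8,9,10}→3
  5 left: {6,7,8,9,10}→3
  6 left: {5,6,7,8,9,10}→3
  7 left: {4,5,6,7,8,9,10}→3
  8 left: {2,4,5,6,7,8,9,10}→3  {3,4,5,6,7,8,9,10}→3
  9 left: {1,2,4,5,6,7,8,9,10}→3  {2,3,4,5,6,7,8,9,10}→6
  placing 0:p first → 9 extensions

9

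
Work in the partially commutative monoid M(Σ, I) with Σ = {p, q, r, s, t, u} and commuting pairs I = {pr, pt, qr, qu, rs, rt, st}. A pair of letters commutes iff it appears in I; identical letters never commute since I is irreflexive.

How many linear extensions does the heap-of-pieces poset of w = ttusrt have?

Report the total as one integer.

#0=t has no predecessor
#1=t depends on [0:t]
#2=u depends on [1:t]
#3=s depends on [2:u]
#4=r depends on [2:u]
#5=t depends on [2:u]
sources: [0:t]
N(rest) = Σ N(rest − s) over sources s of rest; N(one piece) = 1:
  size 1 → [3]=1  [4]=1  [5]=1
  size 2 → [3,4]=2  [3,5]=2  [4,5]=2
  size 3 → [3,4,5]=6
  size 4 → [2,3,4,5]=6
  first=0(t) contributes 6

6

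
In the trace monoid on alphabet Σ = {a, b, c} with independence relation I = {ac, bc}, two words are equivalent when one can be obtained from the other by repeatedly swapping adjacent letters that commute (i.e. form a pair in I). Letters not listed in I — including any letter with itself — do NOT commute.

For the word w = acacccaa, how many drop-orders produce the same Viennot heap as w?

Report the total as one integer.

70

#0=a has no predecessor
#1=c has no predecessor
#2=a depends on [0:a]
#3=c depends on [1:c]
#4=c depends on [3:c]
#5=c depends on [4:c]
#6=a depends on [2:a]
#7=a depends on [6:a]
sources: [0:a, 1:c]
N(rest) = Σ N(rest − s) over sources s of rest; N(one piece) = 1:
  size 1 → [5]=1  [7]=1
  size 2 → [4,5]=1  [5,7]=2  [6,7]=1
  size 3 → [2,6,7]=1  [3,4,5]=1  [4,5,7]=3  [5,6,7]=3
  size 4 → [0,2,6,7]=1  [1,3,4,5]=1  [2,5,6,7]=4  [3,4,5,7]=4  [4,5,6,7]=6
  size 5 → [0,2,5,6,7]=5  [1,3,4,5,7]=5  [2,4,5,6,7]=10  [3,4,5,6,7]=10
  size 6 → [0,2,4,5,6,7]=15  [1,3,4,5,6,7]=15  [2,3,4,5,6,7]=20
  first=0(a) contributes 35
  first=1(c) contributes 35
|[w]| = 70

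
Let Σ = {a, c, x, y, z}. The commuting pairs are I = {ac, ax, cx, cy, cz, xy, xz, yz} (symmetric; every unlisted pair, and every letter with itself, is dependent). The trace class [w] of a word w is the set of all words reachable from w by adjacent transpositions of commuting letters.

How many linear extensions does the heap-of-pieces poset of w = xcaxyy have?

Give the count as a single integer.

60

0(x) covers ∅
1(c) covers ∅
2(a) covers ∅
3(x) covers 0:x
4(y) covers 2:a
5(y) covers 4:y
floor of heap: 0:x, 1:c, 2:a
completions by unplaced set U, small U first (add the entries for U minus each lowest piece of U):
  |U|=1: {1}:1  {3}:1  {5}:1
  |U|=2: {0,3}:1  {1,3}:2  {1,5}:2  {3,5}:2  {4,5}:1
  |U|=3: {0,1,3}:3  {0,3,5}:3  {1,3,5}:6  {1,4,5}:3  {2,4,5}:1  {3,4,5}:3
  |U|=4: {0,1,3,5}:12  {0,3,4,5}:6  {1,2,4,5}:4  {1,3,4,5}:12  {2,3,4,5}:4
  start at 0(x): 20
  start at 1(c): 10
  start at 2(a): 30
sum over floor = 60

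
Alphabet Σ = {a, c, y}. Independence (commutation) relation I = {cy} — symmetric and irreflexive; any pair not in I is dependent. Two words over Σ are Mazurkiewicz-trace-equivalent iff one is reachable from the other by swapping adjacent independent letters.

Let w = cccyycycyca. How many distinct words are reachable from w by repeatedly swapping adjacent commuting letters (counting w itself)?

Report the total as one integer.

210

0(c) covers ∅
1(c) covers 0:c
2(c) covers 1:c
3(y) covers ∅
4(y) covers 3:y
5(c) covers 2:c
6(y) covers 4:y
7(c) covers 5:c
8(y) covers 6:y
9(c) covers 7:c
10(a) covers 8:y, 9:c
floor of heap: 0:c, 3:y
completions by unplaced set U, small U first (add the entries for U minus each lowest piece of U):
  |U|=1: {10}:1
  |U|=2: {8,10}:1  {9,10}:1
  |U|=3: {6,8,10}:1  {7,9,10}:1  {8,9,10}:2
  |U|=4: {4,6,8,10}:1  {5,7,9,10}:1  {6,8,9,10}:3  {7,8,9,10}:3
  |U|=5: {2,5,7,9,10}:1  {3,4,6,8,10}:1  {4,6,8,9,10}:4  {5,7,8,9,10}:4  {6,7,8,9,10}:6
  |U|=6: {1,2,5,7,9,10}:1  {2,5,7,8,9,10}:5  {3,4,6,8,9,10}:5  {4,6,7,8,9,10}:10  {5,6,7,8,9,10}:10
  |U|=7: {0,1,2,5,7,9,10}:1  {1,2,5,7,8,9,10}:6  {2,5,6,7,8,9,10}:15  {3,4,6,7,8,9,10}:15  {4,5,6,7,8,9,10}:20
  |U|=8: {0,1,2,5,7,8,9,10}:7  {1,2,5,6,7,8,9,10}:21  {2,4,5,6,7,8,9,10}:35  {3,4,5,6,7,8,9,10}:35
  |U|=9: {0,1,2,5,6,7,8,9,10}:28  {1,2,4,5,6,7,8,9,10}:56  {2,3,4,5,6,7,8,9,10}:70
  start at 0(c): 126
  start at 3(y): 84
sum over floor = 210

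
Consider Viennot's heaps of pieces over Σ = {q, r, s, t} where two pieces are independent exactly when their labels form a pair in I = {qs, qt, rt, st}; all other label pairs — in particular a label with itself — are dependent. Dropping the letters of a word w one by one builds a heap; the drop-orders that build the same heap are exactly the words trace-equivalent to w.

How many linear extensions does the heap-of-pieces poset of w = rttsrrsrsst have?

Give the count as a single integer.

0(r) covers ∅
1(t) covers ∅
2(t) covers 1:t
3(s) covers 0:r
4(r) covers 3:s
5(r) covers 4:r
6(s) covers 5:r
7(r) covers 6:s
8(s) covers 7:r
9(s) covers 8:s
10(t) covers 2:t
floor of heap: 0:r, 1:t
completions by unplaced set U, small U first (add the entries for U minus each lowest piece of U):
  |U|=1: {9}:1  {10}:1
  |U|=2: {2,10}:1  {8,9}:1  {9,10}:2
  |U|=3: {1,2,10}:1  {2,9,10}:3  {7,8,9}:1  {8,9,10}:3
  |U|=4: {1,2,9,10}:4  {2,8,9,10}:6  {6,7,8,9}:1  {7,8,9,10}:4
  |U|=5: {1,2,8,9,10}:10  {2,7,8,9,10}:10  {5,6,7,8,9}:1  {6,7,8,9,10}:5
  |U|=6: {1,2,7,8,9,10}:20  {2,6,7,8,9,10}:15  {4,5,6,7,8,9}:1  {5,6,7,8,9,10}:6
  |U|=7: {1,2,6,7,8,9,10}:35  {2,5,6,7,8,9,10}:21  {3,4,5,6,7,8,9}:1  {4,5,6,7,8,9,10}:7
  |U|=8: {0,3,4,5,6,7,8,9}:1  {1,2,5,6,7,8,9,10}:56  {2,4,5,6,7,8,9,10}:28  {3,4,5,6,7,8,9,10}:8
  |U|=9: {0,3,4,5,6,7,8,9,10}:9  {1,2,4,5,6,7,8,9,10}:84  {2,3,4,5,6,7,8,9,10}:36
  start at 0(r): 120
  start at 1(t): 45
sum over floor = 165

165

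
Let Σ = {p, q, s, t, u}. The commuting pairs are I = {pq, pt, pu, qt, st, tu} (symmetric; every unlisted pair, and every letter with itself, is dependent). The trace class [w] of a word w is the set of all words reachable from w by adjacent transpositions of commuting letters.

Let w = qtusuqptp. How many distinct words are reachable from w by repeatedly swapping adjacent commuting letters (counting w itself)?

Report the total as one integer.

216

piece 0:q — minimal
piece 1:t — minimal
piece 2:u rests on {0:q}
piece 3:s rests on {2:u}
piece 4:u rests on {3:s}
piece 5:q rests on {4:u}
piece 6:p rests on {3:s}
piece 7:t rests on {1:t}
piece 8:p rests on {6:p}
minimal pieces: {0:q, 1:t}
ways to finish when only these pieces remain (= sum over removing one remaining piece with nothing left below it):
  1 left: {5}→1  {7}→1  {8}→1
  2 left: {1,7}→1  {4,5}→1  {5,7}→2  {5,8}→2  {6,8}→1  {7,8}→2
  3 left: {1,5,7}→3  {1,7,8}→3  {4,5,7}→3  {4,5,8}→3  {5,6,8}→3  {5,7,8}→6  {6,7,8}→3
  4 left: {1,4,5,7}→6  {1,5,7,8}→12  {1,6,7,8}→6  {4,5,6,8}→6  {4,5,7,8}→12  {5,6,7,8}→12
  5 left: {1,4,5,7,8}→30  {1,5,6,7,8}→30  {3,4,5,6,8}→6  {4,5,6,7,8}→30
  6 left: {1,4,5,6,7,8}→90  {2,3,4,5,6,8}→6  {3,4,5,6,7,8}→36
  7 left: {0,2,3,4,5,6,8}→6  {1,3,4,5,6,7,8}→126  {2,3,4,5,6,7,8}→42
  placing 0:q first → 168 extensions
  placing 1:t first → 48 extensions
total linear extensions = 216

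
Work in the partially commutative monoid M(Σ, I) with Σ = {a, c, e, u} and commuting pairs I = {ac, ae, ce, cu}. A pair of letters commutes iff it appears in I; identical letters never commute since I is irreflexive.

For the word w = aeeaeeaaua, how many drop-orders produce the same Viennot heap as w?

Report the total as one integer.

70

piece 0:a — minimal
piece 1:e — minimal
piece 2:e rests on {1:e}
piece 3:a rests on {0:a}
piece 4:e rests on {2:e}
piece 5:e rests on {4:e}
piece 6:a rests on {3:a}
piece 7:a rests on {6:a}
piece 8:u rests on {5:e, 7:a}
piece 9:a rests on {8:u}
minimal pieces: {0:a, 1:e}
ways to finish when only these pieces remain (= sum over removing one remaining piece with nothing left below it):
  1 left: {9}→1
  2 left: {8,9}→1
  3 left: {5,8,9}→1  {7,8,9}→1
  4 left: {4,5,8,9}→1  {5,7,8,9}→2  {6,7,8,9}→1
  5 left: {2,4,5,8,9}→1  {3,6,7,8,9}→1  {4,5,7,8,9}→3  {5,6,7,8,9}→3
  6 left: {0,3,6,7,8,9}→1  {1,2,4,5,8,9}→1  {2,4,5,7,8,9}→4  {3,5,6,7,8,9}→4  {4,5,6,7,8,9}→6
  7 left: {0,3,5,6,7,8,9}→5  {1,2,4,5,7,8,9}→5  {2,4,5,6,7,8,9}→10  {3,4,5,6,7,8,9}→10
  8 left: {0,3,4,5,6,7,8,9}→15  {1,2,4,5,6,7,8,9}→15  {2,3,4,5,6,7,8,9}→20
  placing 0:a first → 35 extensions
  placing 1:e first → 35 extensions
total linear extensions = 70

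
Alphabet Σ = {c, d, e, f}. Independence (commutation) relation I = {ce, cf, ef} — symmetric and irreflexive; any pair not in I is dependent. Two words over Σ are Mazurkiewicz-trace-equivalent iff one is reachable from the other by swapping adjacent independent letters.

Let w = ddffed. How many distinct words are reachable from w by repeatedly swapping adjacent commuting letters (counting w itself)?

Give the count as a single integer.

3

piece 0:d — minimal
piece 1:d rests on {0:d}
piece 2:f rests on {1:d}
piece 3:f rests on {2:f}
piece 4:e rests on {1:d}
piece 5:d rests on {3:f, 4:e}
minimal pieces: {0:d}
ways to finish when only these pieces remain (= sum over removing one remaining piece with nothing left below it):
  1 left: {5}→1
  2 left: {3,5}→1  {4,5}→1
  3 left: {2,3,5}→1  {3,4,5}→2
  4 left: {2,3,4,5}→3
  placing 0:d first → 3 extensions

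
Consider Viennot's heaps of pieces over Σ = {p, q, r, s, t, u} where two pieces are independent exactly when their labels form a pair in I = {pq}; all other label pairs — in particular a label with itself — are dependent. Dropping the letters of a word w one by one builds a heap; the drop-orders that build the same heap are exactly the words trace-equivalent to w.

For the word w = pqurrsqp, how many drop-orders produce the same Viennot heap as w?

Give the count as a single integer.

#0=p has no predecessor
#1=q has no predecessor
#2=u depends on [0:p, 1:q]
#3=r depends on [2:u]
#4=r depends on [3:r]
#5=s depends on [4:r]
#6=q depends on [5:s]
#7=p depends on [5:s]
sources: [0:p, 1:q]
N(rest) = Σ N(rest − s) over sources s of rest; N(one piece) = 1:
  size 1 → [6]=1  [7]=1
  size 2 → [6,7]=2
  size 3 → [5,6,7]=2
  size 4 → [4,5,6,7]=2
  size 5 → [3,4,5,6,7]=2
  size 6 → [2,3,4,5,6,7]=2
  first=0(p) contributes 2
  first=1(q) contributes 2
|[w]| = 4

4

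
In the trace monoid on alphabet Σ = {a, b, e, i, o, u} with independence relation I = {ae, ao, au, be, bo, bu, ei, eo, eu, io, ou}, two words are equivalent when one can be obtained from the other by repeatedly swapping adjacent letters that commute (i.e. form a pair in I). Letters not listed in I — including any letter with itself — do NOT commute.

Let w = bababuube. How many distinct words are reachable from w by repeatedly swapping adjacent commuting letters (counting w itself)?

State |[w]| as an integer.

252

piece 0:b — minimal
piece 1:a rests on {0:b}
piece 2:b rests on {1:a}
piece 3:a rests on {2:b}
piece 4:b rests on {3:a}
piece 5:u — minimal
piece 6:u rests on {5:u}
piece 7:b rests on {4:b}
piece 8:e — minimal
minimal pieces: {0:b, 5:u, 8:e}
ways to finish when only these pieces remain (= sum over removing one remaining piece with nothing left below it):
  1 left: {6}→1  {7}→1  {8}→1
  2 left: {4,7}→1  {5,6}→1  {6,7}→2  {6,8}→2  {7,8}→2
  3 left: {3,4,7}→1  {4,6,7}→3  {4,7,8}→3  {5,6,7}→3  {5,6,8}→3  {6,7,8}→6
  4 left: {2,3,4,7}→1  {3,4,6,7}→4  {3,4,7,8}→4  {4,5,6,7}→6  {4,6,7,8}→12  {5,6,7,8}→12
  5 left: {1,2,3,4,7}→1  {2,3,4,6,7}→5  {2,3,4,7,8}→5  {3,4,5,6,7}→10  {3,4,6,7,8}→20  {4,5,6,7,8}→30
  6 left: {0,1,2,3,4,7}→1  {1,2,3,4,6,7}→6  {1,2,3,4,7,8}→6  {2,3,4,5,6,7}→15  {2,3,4,6,7,8}→30  {3,4,5,6,7,8}→60
  7 left: {0,1,2,3,4,6,7}→7  {0,1,2,3,4,7,8}→7  {1,2,3,4,5,6,7}→21  {1,2,3,4,6,7,8}→42  {2,3,4,5,6,7,8}→105
  placing 0:b first → 168 extensions
  placing 5:u first → 56 extensions
  placing 8:e first → 28 extensions
total linear extensions = 252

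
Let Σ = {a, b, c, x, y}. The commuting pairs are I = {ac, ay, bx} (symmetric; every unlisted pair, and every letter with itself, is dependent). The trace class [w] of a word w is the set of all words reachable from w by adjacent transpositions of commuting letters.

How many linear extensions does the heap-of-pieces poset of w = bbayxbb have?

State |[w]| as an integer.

6

drop 0:b onto floor
drop 1:b onto {0:b}
drop 2:a onto {1:b}
drop 3:y onto {1:b}
drop 4:x onto {2:a, 3:y}
drop 5:b onto {2:a, 3:y}
drop 6:b onto {5:b}
ground layer = {0:b}
drop-orders for the pieces not yet dropped (sum over which currently-grounded one goes next):
  1 to go: {4} 1  {6} 1
  2 to go: {4,6} 2  {5,6} 1
  3 to go: {4,5,6} 3
  4 to go: {2,4,5,6} 3  {3,4,5,6} 3
  5 to go: {2,3,4,5,6} 6
  if 0:b drops first: 6 orders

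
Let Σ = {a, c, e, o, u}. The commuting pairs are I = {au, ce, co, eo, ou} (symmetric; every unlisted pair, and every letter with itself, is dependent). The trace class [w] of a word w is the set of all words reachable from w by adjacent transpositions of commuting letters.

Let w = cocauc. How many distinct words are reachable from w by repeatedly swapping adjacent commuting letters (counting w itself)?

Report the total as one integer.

7

piece 0:c — minimal
piece 1:o — minimal
piece 2:c rests on {0:c}
piece 3:a rests on {1:o, 2:c}
piece 4:u rests on {2:c}
piece 5:c rests on {3:a, 4:u}
minimal pieces: {0:c, 1:o}
ways to finish when only these pieces remain (= sum over removing one remaining piece with nothing left below it):
  1 left: {5}→1
  2 left: {3,5}→1  {4,5}→1
  3 left: {1,3,5}→1  {3,4,5}→2
  4 left: {1,3,4,5}→3  {2,3,4,5}→2
  placing 0:c first → 5 extensions
  placing 1:o first → 2 extensions
total linear extensions = 7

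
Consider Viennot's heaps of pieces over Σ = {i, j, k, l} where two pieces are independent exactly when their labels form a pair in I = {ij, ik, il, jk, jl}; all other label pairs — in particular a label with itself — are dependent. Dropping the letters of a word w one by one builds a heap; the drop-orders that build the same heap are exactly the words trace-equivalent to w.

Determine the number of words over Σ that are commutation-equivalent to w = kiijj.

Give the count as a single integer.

30

0(k) covers ∅
1(i) covers ∅
2(i) covers 1:i
3(j) covers ∅
4(j) covers 3:j
floor of heap: 0:k, 1:i, 3:j
completions by unplaced set U, small U first (add the entries for U minus each lowest piece of U):
  |U|=1: {0}:1  {2}:1  {4}:1
  |U|=2: {0,2}:2  {0,4}:2  {1,2}:1  {2,4}:2  {3,4}:1
  |U|=3: {0,1,2}:3  {0,2,4}:6  {0,3,4}:3  {1,2,4}:3  {2,3,4}:3
  start at 0(k): 6
  start at 1(i): 12
  start at 3(j): 12
sum over floor = 30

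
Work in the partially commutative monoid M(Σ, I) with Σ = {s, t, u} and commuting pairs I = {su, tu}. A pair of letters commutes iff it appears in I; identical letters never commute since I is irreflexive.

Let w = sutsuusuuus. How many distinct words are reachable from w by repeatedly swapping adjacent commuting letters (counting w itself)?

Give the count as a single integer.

drop 0:s onto floor
drop 1:u onto floor
drop 2:t onto {0:s}
drop 3:s onto {2:t}
drop 4:u onto {1:u}
drop 5:u onto {4:u}
drop 6:s onto {3:s}
drop 7:u onto {5:u}
drop 8:u onto {7:u}
drop 9:u onto {8:u}
drop 10:s onto {6:s}
ground layer = {0:s, 1:u}
drop-orders for the pieces not yet dropped (sum over which currently-grounded one goes next):
  1 to go: {9} 1  {10} 1
  2 to go: {6,10} 1  {8,9} 1  {9,10} 2
  3 to go: {3,6,10} 1  {6,9,10} 3  {7,8,9} 1  {8,9,10} 3
  4 to go: {2,3,6,10} 1  {3,6,9,10} 4  {5,7,8,9} 1  {6,8,9,10} 6  {7,8,9,10} 4
  5 to go: {0,2,3,6,10} 1  {2,3,6,9,10} 5  {3,6,8,9,10} 10  {4,5,7,8,9} 1  {5,7,8,9,10} 5  {6,7,8,9,10} 10
  6 to go: {0,2,3,6,9,10} 6  {1,4,5,7,8,9} 1  {2,3,6,8,9,10} 15  {3,6,7,8,9,10} 20  {4,5,7,8,9,10} 6  {5,6,7,8,9,10} 15
  7 to go: {0,2,3,6,8,9,10} 21  {1,4,5,7,8,9,10} 7  {2,3,6,7,8,9,10} 35  {3,5,6,7,8,9,10} 35  {4,5,6,7,8,9,10} 21
  8 to go: {0,2,3,6,7,8,9,10} 56  {1,4,5,6,7,8,9,10} 28  {2,3,5,6,7,8,9,10} 70  {3,4,5,6,7,8,9,10} 56
  9 to go: {0,2,3,5,6,7,8,9,10} 126  {1,3,4,5,6,7,8,9,10} 84  {2,3,4,5,6,7,8,9,10} 126
  if 0:s drops first: 210 orders
  if 1:u drops first: 252 orders
heap linearizations: 462

462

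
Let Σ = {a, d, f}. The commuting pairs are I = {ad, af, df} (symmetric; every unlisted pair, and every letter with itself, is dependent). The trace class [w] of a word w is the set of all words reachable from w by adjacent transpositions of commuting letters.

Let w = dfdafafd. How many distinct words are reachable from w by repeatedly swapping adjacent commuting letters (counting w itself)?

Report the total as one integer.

piece 0:d — minimal
piece 1:f — minimal
piece 2:d rests on {0:d}
piece 3:a — minimal
piece 4:f rests on {1:f}
piece 5:a rests on {3:a}
piece 6:f rests on {4:f}
piece 7:d rests on {2:d}
minimal pieces: {0:d, 1:f, 3:a}
ways to finish when only these pieces remain (= sum over removing one remaining piece with nothing left below it):
  1 left: {5}→1  {6}→1  {7}→1
  2 left: {2,7}→1  {3,5}→1  {4,6}→1  {5,6}→2  {5,7}→2  {6,7}→2
  3 left: {0,2,7}→1  {1,4,6}→1  {2,5,7}→3  {2,6,7}→3  {3,5,6}→3  {3,5,7}→3  {4,5,6}→3  {4,6,7}→3  {5,6,7}→6
  4 left: {0,2,5,7}→4  {0,2,6,7}→4  {1,4,5,6}→4  {1,4,6,7}→4  {2,3,5,7}→6  {2,4,6,7}→6  {2,5,6,7}→12  {3,4,5,6}→6  {3,5,6,7}→12  {4,5,6,7}→12
  5 left: {0,2,3,5,7}→10  {0,2,4,6,7}→10  {0,2,5,6,7}→20  {1,2,4,6,7}→10  {1,3,4,5,6}→10  {1,4,5,6,7}→20  {2,3,5,6,7}→30  {2,4,5,6,7}→30  {3,4,5,6,7}→30
  6 left: {0,1,2,4,6,7}→20  {0,2,3,5,6,7}→60  {0,2,4,5,6,7}→60  {1,2,4,5,6,7}→60  {1,3,4,5,6,7}→60  {2,3,4,5,6,7}→90
  placing 0:d first → 210 extensions
  placing 1:f first → 210 extensions
  placing 3:a first → 140 extensions
total linear extensions = 560

560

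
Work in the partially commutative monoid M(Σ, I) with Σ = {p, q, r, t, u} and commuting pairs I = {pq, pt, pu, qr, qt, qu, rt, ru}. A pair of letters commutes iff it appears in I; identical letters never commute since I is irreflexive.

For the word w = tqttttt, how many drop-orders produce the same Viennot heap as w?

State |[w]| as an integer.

drop 0:t onto floor
drop 1:q onto floor
drop 2:t onto {0:t}
drop 3:t onto {2:t}
drop 4:t onto {3:t}
drop 5:t onto {4:t}
drop 6:t onto {5:t}
ground layer = {0:t, 1:q}
drop-orders for the pieces not yet dropped (sum over which currently-grounded one goes next):
  1 to go: {1} 1  {6} 1
  2 to go: {1,6} 2  {5,6} 1
  3 to go: {1,5,6} 3  {4,5,6} 1
  4 to go: {1,4,5,6} 4  {3,4,5,6} 1
  5 to go: {1,3,4,5,6} 5  {2,3,4,5,6} 1
  if 0:t drops first: 6 orders
  if 1:q drops first: 1 orders
heap linearizations: 7

7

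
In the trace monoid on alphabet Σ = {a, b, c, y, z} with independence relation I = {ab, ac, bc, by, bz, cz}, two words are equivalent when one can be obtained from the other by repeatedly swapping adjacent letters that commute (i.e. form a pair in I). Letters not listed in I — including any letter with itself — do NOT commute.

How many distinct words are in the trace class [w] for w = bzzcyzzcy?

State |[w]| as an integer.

81

#0=b has no predecessor
#1=z has no predecessor
#2=z depends on [1:z]
#3=c has no predecessor
#4=y depends on [2:z, 3:c]
#5=z depends on [4:y]
#6=z depends on [5:z]
#7=c depends on [4:y]
#8=y depends on [6:z, 7:c]
sources: [0:b, 1:z, 3:c]
N(rest) = Σ N(rest − s) over sources s of rest; N(one piece) = 1:
  size 1 → [0]=1  [8]=1
  size 2 → [0,8]=2  [6,8]=1  [7,8]=1
  size 3 → [0,6,8]=3  [0,7,8]=3  [5,6,8]=1  [6,7,8]=2
  size 4 → [0,5,6,8]=4  [0,6,7,8]=8  [5,6,7,8]=3
  size 5 → [0,5,6,7,8]=15  [4,5,6,7,8]=3
  size 6 → [0,4,5,6,7,8]=18  [2,4,5,6,7,8]=3  [3,4,5,6,7,8]=3
  size 7 → [0,2,4,5,6,7,8]=21  [0,3,4,5,6,7,8]=21  [1,2,4,5,6,7,8]=3  [2,3,4,5,6,7,8]=6
  first=0(b) contributes 9
  first=1(z) contributes 48
  first=3(c) contributes 24
|[w]| = 81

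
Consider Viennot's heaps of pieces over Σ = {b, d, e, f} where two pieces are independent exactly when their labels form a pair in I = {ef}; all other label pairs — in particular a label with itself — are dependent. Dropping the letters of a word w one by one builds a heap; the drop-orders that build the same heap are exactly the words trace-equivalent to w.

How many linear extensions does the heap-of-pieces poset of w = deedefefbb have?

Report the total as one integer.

6

0(d) covers ∅
1(e) covers 0:d
2(e) covers 1:e
3(d) covers 2:e
4(e) covers 3:d
5(f) covers 3:d
6(e) covers 4:e
7(f) covers 5:f
8(b) covers 6:e, 7:f
9(b) covers 8:b
floor of heap: 0:d
completions by unplaced set U, small U first (add the entries for U minus each lowest piece of U):
  |U|=1: {9}:1
  |U|=2: {8,9}:1
  |U|=3: {6,8,9}:1  {7,8,9}:1
  |U|=4: {4,6,8,9}:1  {5,7,8,9}:1  {6,7,8,9}:2
  |U|=5: {4,6,7,8,9}:3  {5,6,7,8,9}:3
  |U|=6: {4,5,6,7,8,9}:6
  |U|=7: {3,4,5,6,7,8,9}:6
  |U|=8: {2,3,4,5,6,7,8,9}:6
  start at 0(d): 6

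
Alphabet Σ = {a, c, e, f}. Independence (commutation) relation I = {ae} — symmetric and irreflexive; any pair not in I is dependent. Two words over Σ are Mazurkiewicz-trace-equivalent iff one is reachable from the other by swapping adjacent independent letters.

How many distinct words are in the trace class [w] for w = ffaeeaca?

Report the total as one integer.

6

piece 0:f — minimal
piece 1:f rests on {0:f}
piece 2:a rests on {1:f}
piece 3:e rests on {1:f}
piece 4:e rests on {3:e}
piece 5:a rests on {2:a}
piece 6:c rests on {4:e, 5:a}
piece 7:a rests on {6:c}
minimal pieces: {0:f}
ways to finish when only these pieces remain (= sum over removing one remaining piece with nothing left below it):
  1 left: {7}→1
  2 left: {6,7}→1
  3 left: {4,6,7}→1  {5,6,7}→1
  4 left: {2,5,6,7}→1  {3,4,6,7}→1  {4,5,6,7}→2
  5 left: {2,4,5,6,7}→3  {3,4,5,6,7}→3
  6 left: {2,3,4,5,6,7}→6
  placing 0:f first → 6 extensions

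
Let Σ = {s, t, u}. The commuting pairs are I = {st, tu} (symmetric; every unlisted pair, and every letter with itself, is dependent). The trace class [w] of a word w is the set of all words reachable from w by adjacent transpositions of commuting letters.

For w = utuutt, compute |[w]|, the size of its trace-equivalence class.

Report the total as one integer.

20

#0=u has no predecessor
#1=t has no predecessor
#2=u depends on [0:u]
#3=u depends on [2:u]
#4=t depends on [1:t]
#5=t depends on [4:t]
sources: [0:u, 1:t]
N(rest) = Σ N(rest − s) over sources s of rest; N(one piece) = 1:
  size 1 → [3]=1  [5]=1
  size 2 → [2,3]=1  [3,5]=2  [4,5]=1
  size 3 → [0,2,3]=1  [1,4,5]=1  [2,3,5]=3  [3,4,5]=3
  size 4 → [0,2,3,5]=4  [1,3,4,5]=4  [2,3,4,5]=6
  first=0(u) contributes 10
  first=1(t) contributes 10
|[w]| = 20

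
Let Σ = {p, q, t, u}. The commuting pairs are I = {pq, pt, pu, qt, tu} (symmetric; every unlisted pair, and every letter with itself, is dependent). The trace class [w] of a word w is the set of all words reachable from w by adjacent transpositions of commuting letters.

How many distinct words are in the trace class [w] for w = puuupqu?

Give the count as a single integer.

drop 0:p onto floor
drop 1:u onto floor
drop 2:u onto {1:u}
drop 3:u onto {2:u}
drop 4:p onto {0:p}
drop 5:q onto {3:u}
drop 6:u onto {5:q}
ground layer = {0:p, 1:u}
drop-orders for the pieces not yet dropped (sum over which currently-grounded one goes next):
  1 to go: {4} 1  {6} 1
  2 to go: {0,4} 1  {4,6} 2  {5,6} 1
  3 to go: {0,4,6} 3  {3,5,6} 1  {4,5,6} 3
  4 to go: {0,4,5,6} 6  {2,3,5,6} 1  {3,4,5,6} 4
  5 to go: {0,3,4,5,6} 10  {1,2,3,5,6} 1  {2,3,4,5,6} 5
  if 0:p drops first: 6 orders
  if 1:u drops first: 15 orders
heap linearizations: 21

21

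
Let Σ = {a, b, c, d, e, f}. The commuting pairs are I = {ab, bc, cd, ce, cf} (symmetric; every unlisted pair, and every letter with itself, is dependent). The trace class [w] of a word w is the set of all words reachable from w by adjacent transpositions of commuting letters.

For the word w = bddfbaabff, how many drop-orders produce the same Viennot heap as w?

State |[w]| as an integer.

piece 0:b — minimal
piece 1:d rests on {0:b}
piece 2:d rests on {1:d}
piece 3:f rests on {2:d}
piece 4:b rests on {3:f}
piece 5:a rests on {3:f}
piece 6:a rests on {5:a}
piece 7:b rests on {4:b}
piece 8:f rests on {6:a, 7:b}
piece 9:f rests on {8:f}
minimal pieces: {0:b}
ways to finish when only these pieces remain (= sum over removing one remaining piece with nothing left below it):
  1 left: {9}→1
  2 left: {8,9}→1
  3 left: {6,8,9}→1  {7,8,9}→1
  4 left: {4,7,8,9}→1  {5,6,8,9}→1  {6,7,8,9}→2
  5 left: {4,6,7,8,9}→3  {5,6,7,8,9}→3
  6 left: {4,5,6,7,8,9}→6
  7 left: {3,4,5,6,7,8,9}→6
  8 left: {2,3,4,5,6,7,8,9}→6
  placing 0:b first → 6 extensions

6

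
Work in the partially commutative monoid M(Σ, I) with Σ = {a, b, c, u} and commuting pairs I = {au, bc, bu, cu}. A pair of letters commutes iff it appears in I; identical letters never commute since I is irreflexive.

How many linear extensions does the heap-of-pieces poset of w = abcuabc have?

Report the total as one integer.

28

drop 0:a onto floor
drop 1:b onto {0:a}
drop 2:c onto {0:a}
drop 3:u onto floor
drop 4:a onto {1:b, 2:c}
drop 5:b onto {4:a}
drop 6:c onto {4:a}
ground layer = {0:a, 3:u}
drop-orders for the pieces not yet dropped (sum over which currently-grounded one goes next):
  1 to go: {3} 1  {5} 1  {6} 1
  2 to go: {3,5} 2  {3,6} 2  {5,6} 2
  3 to go: {3,5,6} 6  {4,5,6} 2
  4 to go: {1,4,5,6} 2  {2,4,5,6} 2  {3,4,5,6} 8
  5 to go: {1,2,4,5,6} 4  {1,3,4,5,6} 10  {2,3,4,5,6} 10
  if 0:a drops first: 24 orders
  if 3:u drops first: 4 orders
heap linearizations: 28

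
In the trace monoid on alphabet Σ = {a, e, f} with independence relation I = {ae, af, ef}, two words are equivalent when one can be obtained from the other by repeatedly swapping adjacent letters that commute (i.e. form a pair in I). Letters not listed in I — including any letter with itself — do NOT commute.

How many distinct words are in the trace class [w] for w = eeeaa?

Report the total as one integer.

10

#0=e has no predecessor
#1=e depends on [0:e]
#2=e depends on [1:e]
#3=a has no predecessor
#4=a depends on [3:a]
sources: [0:e, 3:a]
N(rest) = Σ N(rest − s) over sources s of rest; N(one piece) = 1:
  size 1 → [2]=1  [4]=1
  size 2 → [1,2]=1  [2,4]=2  [3,4]=1
  size 3 → [0,1,2]=1  [1,2,4]=3  [2,3,4]=3
  first=0(e) contributes 6
  first=3(a) contributes 4
|[w]| = 10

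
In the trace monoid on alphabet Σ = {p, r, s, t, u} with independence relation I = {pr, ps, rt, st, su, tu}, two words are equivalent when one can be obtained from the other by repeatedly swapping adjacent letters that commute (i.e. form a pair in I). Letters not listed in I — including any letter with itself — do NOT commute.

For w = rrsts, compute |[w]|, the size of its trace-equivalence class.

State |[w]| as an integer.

0(r) covers ∅
1(r) covers 0:r
2(s) covers 1:r
3(t) covers ∅
4(s) covers 2:s
floor of heap: 0:r, 3:t
completions by unplaced set U, small U first (add the entries for U minus each lowest piece of U):
  |U|=1: {3}:1  {4}:1
  |U|=2: {2,4}:1  {3,4}:2
  |U|=3: {1,2,4}:1  {2,3,4}:3
  start at 0(r): 4
  start at 3(t): 1
sum over floor = 5

5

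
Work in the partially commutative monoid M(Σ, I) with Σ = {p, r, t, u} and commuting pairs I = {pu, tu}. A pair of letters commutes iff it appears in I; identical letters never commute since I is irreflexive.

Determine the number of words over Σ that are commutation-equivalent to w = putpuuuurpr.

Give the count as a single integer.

56

drop 0:p onto floor
drop 1:u onto floor
drop 2:t onto {0:p}
drop 3:p onto {2:t}
drop 4:u onto {1:u}
drop 5:u onto {4:u}
drop 6:u onto {5:u}
drop 7:u onto {6:u}
drop 8:r onto {3:p, 7:u}
drop 9:p onto {8:r}
drop 10:r onto {9:p}
ground layer = {0:p, 1:u}
drop-orders for the pieces not yet dropped (sum over which currently-grounded one goes next):
  1 to go: {10} 1
  2 to go: {9,10} 1
  3 to go: {8,9,10} 1
  4 to go: {3,8,9,10} 1  {7,8,9,10} 1
  5 to go: {2,3,8,9,10} 1  {3,7,8,9,10} 2  {6,7,8,9,10} 1
  6 to go: {0,2,3,8,9,10} 1  {2,3,7,8,9,10} 3  {3,6,7,8,9,10} 3  {5,6,7,8,9,10} 1
  7 to go: {0,2,3,7,8,9,10} 4  {2,3,6,7,8,9,10} 6  {3,5,6,7,8,9,10} 4  {4,5,6,7,8,9,10} 1
  8 to go: {0,2,3,6,7,8,9,10} 10  {1,4,5,6,7,8,9,10} 1  {2,3,5,6,7,8,9,10} 10  {3,4,5,6,7,8,9,10} 5
  9 to go: {0,2,3,5,6,7,8,9,10} 20  {1,3,4,5,6,7,8,9,10} 6  {2,3,4,5,6,7,8,9,10} 15
  if 0:p drops first: 21 orders
  if 1:u drops first: 35 orders
heap linearizations: 56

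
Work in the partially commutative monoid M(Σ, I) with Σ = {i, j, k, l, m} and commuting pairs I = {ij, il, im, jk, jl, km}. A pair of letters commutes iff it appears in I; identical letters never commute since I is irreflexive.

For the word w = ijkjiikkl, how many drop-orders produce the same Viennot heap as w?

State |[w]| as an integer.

piece 0:i — minimal
piece 1:j — minimal
piece 2:k rests on {0:i}
piece 3:j rests on {1:j}
piece 4:i rests on {2:k}
piece 5:i rests on {4:i}
piece 6:k rests on {5:i}
piece 7:k rests on {6:k}
piece 8:l rests on {7:k}
minimal pieces: {0:i, 1:j}
ways to finish when only these pieces remain (= sum over removing one remaining piece with nothing left below it):
  1 left: {3}→1  {8}→1
  2 left: {1,3}→1  {3,8}→2  {7,8}→1
  3 left: {1,3,8}→3  {3,7,8}→3  {6,7,8}→1
  4 left: {1,3,7,8}→6  {3,6,7,8}→4  {5,6,7,8}→1
  5 left: {1,3,6,7,8}→10  {3,5,6,7,8}→5  {4,5,6,7,8}→1
  6 left: {1,3,5,6,7,8}→15  {2,4,5,6,7,8}→1  {3,4,5,6,7,8}→6
  7 left: {0,2,4,5,6,7,8}→1  {1,3,4,5,6,7,8}→21  {2,3,4,5,6,7,8}→7
  placing 0:i first → 28 extensions
  placing 1:j first → 8 extensions
total linear extensions = 36

36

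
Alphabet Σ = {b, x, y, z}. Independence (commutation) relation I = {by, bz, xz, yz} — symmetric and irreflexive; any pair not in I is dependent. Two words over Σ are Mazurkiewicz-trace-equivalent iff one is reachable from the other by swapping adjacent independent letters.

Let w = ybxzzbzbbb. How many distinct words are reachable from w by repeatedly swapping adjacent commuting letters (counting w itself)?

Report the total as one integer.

0(y) covers ∅
1(b) covers ∅
2(x) covers 0:y, 1:b
3(z) covers ∅
4(z) covers 3:z
5(b) covers 2:x
6(z) covers 4:z
7(b) covers 5:b
8(b) covers 7:b
9(b) covers 8:b
floor of heap: 0:y, 1:b, 3:z
completions by unplaced set U, small U first (add the entries for U minus each lowest piece of U):
  |U|=1: {6}:1  {9}:1
  |U|=2: {4,6}:1  {6,9}:2  {8,9}:1
  |U|=3: {3,4,6}:1  {4,6,9}:3  {6,8,9}:3  {7,8,9}:1
  |U|=4: {3,4,6,9}:4  {4,6,8,9}:6  {5,7,8,9}:1  {6,7,8,9}:4
  |U|=5: {2,5,7,8,9}:1  {3,4,6,8,9}:10  {4,6,7,8,9}:10  {5,6,7,8,9}:5
  |U|=6: {0,2,5,7,8,9}:1  {1,2,5,7,8,9}:1  {2,5,6,7,8,9}:6  {3,4,6,7,8,9}:20  {4,5,6,7,8,9}:15
  |U|=7: {0,1,2,5,7,8,9}:2  {0,2,5,6,7,8,9}:7  {1,2,5,6,7,8,9}:7  {2,4,5,6,7,8,9}:21  {3,4,5,6,7,8,9}:35
  |U|=8: {0,1,2,5,6,7,8,9}:16  {0,2,4,5,6,7,8,9}:28  {1,2,4,5,6,7,8,9}:28  {2,3,4,5,6,7,8,9}:56
  start at 0(y): 84
  start at 1(b): 84
  start at 3(z): 72
sum over floor = 240

240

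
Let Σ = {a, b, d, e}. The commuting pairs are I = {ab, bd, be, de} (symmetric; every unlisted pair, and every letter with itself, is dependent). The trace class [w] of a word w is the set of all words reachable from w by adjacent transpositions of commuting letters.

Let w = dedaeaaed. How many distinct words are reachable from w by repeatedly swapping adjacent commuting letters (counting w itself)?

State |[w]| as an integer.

piece 0:d — minimal
piece 1:e — minimal
piece 2:d rests on {0:d}
piece 3:a rests on {1:e, 2:d}
piece 4:e rests on {3:a}
piece 5:a rests on {4:e}
piece 6:a rests on {5:a}
piece 7:e rests on {6:a}
piece 8:d rests on {6:a}
minimal pieces: {0:d, 1:e}
ways to finish when only these pieces remain (= sum over removing one remaining piece with nothing left below it):
  1 left: {7}→1  {8}→1
  2 left: {7,8}→2
  3 left: {6,7,8}→2
  4 left: {5,6,7,8}→2
  5 left: {4,5,6,7,8}→2
  6 left: {3,4,5,6,7,8}→2
  7 left: {1,3,4,5,6,7,8}→2  {2,3,4,5,6,7,8}→2
  placing 0:d first → 4 extensions
  placing 1:e first → 2 extensions
total linear extensions = 6

6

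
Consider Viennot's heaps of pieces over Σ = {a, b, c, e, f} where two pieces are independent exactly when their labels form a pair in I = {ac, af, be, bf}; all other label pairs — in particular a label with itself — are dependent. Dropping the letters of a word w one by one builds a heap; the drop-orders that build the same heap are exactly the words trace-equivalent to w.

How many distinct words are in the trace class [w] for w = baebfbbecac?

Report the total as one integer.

drop 0:b onto floor
drop 1:a onto {0:b}
drop 2:e onto {1:a}
drop 3:b onto {1:a}
drop 4:f onto {2:e}
drop 5:b onto {3:b}
drop 6:b onto {5:b}
drop 7:e onto {4:f}
drop 8:c onto {6:b, 7:e}
drop 9:a onto {6:b, 7:e}
drop 10:c onto {8:c}
ground layer = {0:b}
drop-orders for the pieces not yet dropped (sum over which currently-grounded one goes next):
  1 to go: {9} 1  {10} 1
  2 to go: {8,10} 1  {9,10} 2
  3 to go: {8,9,10} 3
  4 to go: {6,8,9,10} 3  {7,8,9,10} 3
  5 to go: {4,7,8,9,10} 3  {5,6,8,9,10} 3  {6,7,8,9,10} 6
  6 to go: {2,4,7,8,9,10} 3  {3,5,6,8,9,10} 3  {4,6,7,8,9,10} 9  {5,6,7,8,9,10} 9
  7 to go: {2,4,6,7,8,9,10} 12  {3,5,6,7,8,9,10} 12  {4,5,6,7,8,9,10} 18
  8 to go: {2,4,5,6,7,8,9,10} 30  {3,4,5,6,7,8,9,10} 30
  9 to go: {2,3,4,5,6,7,8,9,10} 60
  if 0:b drops first: 60 orders

60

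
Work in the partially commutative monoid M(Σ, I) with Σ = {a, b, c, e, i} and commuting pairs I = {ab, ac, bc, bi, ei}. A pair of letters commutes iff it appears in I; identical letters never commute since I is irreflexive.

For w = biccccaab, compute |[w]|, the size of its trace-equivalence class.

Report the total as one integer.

0(b) covers ∅
1(i) covers ∅
2(c) covers 1:i
3(c) covers 2:c
4(c) covers 3:c
5(c) covers 4:c
6(a) covers 1:i
7(a) covers 6:a
8(b) covers 0:b
floor of heap: 0:b, 1:i
completions by unplaced set U, small U first (add the entries for U minus each lowest piece of U):
  |U|=1: {5}:1  {7}:1  {8}:1
  |U|=2: {0,8}:1  {4,5}:1  {5,7}:2  {5,8}:2  {6,7}:1  {7,8}:2
  |U|=3: {0,5,8}:3  {0,7,8}:3  {3,4,5}:1  {4,5,7}:3  {4,5,8}:3  {5,6,7}:3  {5,7,8}:6  {6,7,8}:3
  |U|=4: {0,4,5,8}:6  {0,5,7,8}:12  {0,6,7,8}:6  {2,3,4,5}:1  {3,4,5,7}:4  {3,4,5,8}:4  {4,5,6,7}:6  {4,5,7,8}:12  {5,6,7,8}:12
  |U|=5: {0,3,4,5,8}:10  {0,4,5,7,8}:30  {0,5,6,7,8}:30  {2,3,4,5,7}:5  {2,3,4,5,8}:5  {3,4,5,6,7}:10  {3,4,5,7,8}:20  {4,5,6,7,8}:30
  |U|=6: {0,2,3,4,5,8}:15  {0,3,4,5,7,8}:60  {0,4,5,6,7,8}:90  {2,3,4,5,6,7}:15  {2,3,4,5,7,8}:30  {3,4,5,6,7,8}:60
  |U|=7: {0,2,3,4,5,7,8}:105  {0,3,4,5,6,7,8}:210  {1,2,3,4,5,6,7}:15  {2,3,4,5,6,7,8}:105
  start at 0(b): 120
  start at 1(i): 420
sum over floor = 540

540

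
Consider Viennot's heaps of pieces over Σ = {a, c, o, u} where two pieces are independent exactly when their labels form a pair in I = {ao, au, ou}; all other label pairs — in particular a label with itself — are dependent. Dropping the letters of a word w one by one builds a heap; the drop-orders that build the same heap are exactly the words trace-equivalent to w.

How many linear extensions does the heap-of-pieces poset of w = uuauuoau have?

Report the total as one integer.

drop 0:u onto floor
drop 1:u onto {0:u}
drop 2:a onto floor
drop 3:u onto {1:u}
drop 4:u onto {3:u}
drop 5:o onto floor
drop 6:a onto {2:a}
drop 7:u onto {4:u}
ground layer = {0:u, 2:a, 5:o}
drop-orders for the pieces not yet dropped (sum over which currently-grounded one goes next):
  1 to go: {5} 1  {6} 1  {7} 1
  2 to go: {2,6} 1  {4,7} 1  {5,6} 2  {5,7} 2  {6,7} 2
  3 to go: {2,5,6} 3  {2,6,7} 3  {3,4,7} 1  {4,5,7} 3  {4,6,7} 3  {5,6,7} 6
  4 to go: {1,3,4,7} 1  {2,4,6,7} 6  {2,5,6,7} 12  {3,4,5,7} 4  {3,4,6,7} 4  {4,5,6,7} 12
  5 to go: {0,1,3,4,7} 1  {1,3,4,5,7} 5  {1,3,4,6,7} 5  {2,3,4,6,7} 10  {2,4,5,6,7} 30  {3,4,5,6,7} 20
  6 to go: {0,1,3,4,5,7} 6  {0,1,3,4,6,7} 6  {1,2,3,4,6,7} 15  {1,3,4,5,6,7} 30  {2,3,4,5,6,7} 60
  if 0:u drops first: 105 orders
  if 2:a drops first: 42 orders
  if 5:o drops first: 21 orders
heap linearizations: 168

168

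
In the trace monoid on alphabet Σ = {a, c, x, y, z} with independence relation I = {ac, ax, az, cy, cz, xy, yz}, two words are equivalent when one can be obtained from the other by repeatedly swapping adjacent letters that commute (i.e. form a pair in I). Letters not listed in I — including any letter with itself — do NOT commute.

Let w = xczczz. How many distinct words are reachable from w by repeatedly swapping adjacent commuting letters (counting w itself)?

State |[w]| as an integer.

#0=x has no predecessor
#1=c depends on [0:x]
#2=z depends on [0:x]
#3=c depends on [1:c]
#4=z depends on [2:z]
#5=z depends on [4:z]
sources: [0:x]
N(rest) = Σ N(rest − s) over sources s of rest; N(one piece) = 1:
  size 1 → [3]=1  [5]=1
  size 2 → [1,3]=1  [3,5]=2  [4,5]=1
  size 3 → [1,3,5]=3  [2,4,5]=1  [3,4,5]=3
  size 4 → [1,3,4,5]=6  [2,3,4,5]=4
  first=0(x) contributes 10

10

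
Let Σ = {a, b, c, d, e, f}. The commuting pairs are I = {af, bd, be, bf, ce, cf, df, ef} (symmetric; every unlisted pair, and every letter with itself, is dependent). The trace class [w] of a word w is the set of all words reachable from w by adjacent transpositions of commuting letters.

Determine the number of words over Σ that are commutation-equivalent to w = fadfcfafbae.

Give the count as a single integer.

drop 0:f onto floor
drop 1:a onto floor
drop 2:d onto {1:a}
drop 3:f onto {0:f}
drop 4:c onto {2:d}
drop 5:f onto {3:f}
drop 6:a onto {4:c}
drop 7:f onto {5:f}
drop 8:b onto {6:a}
drop 9:a onto {8:b}
drop 10:e onto {9:a}
ground layer = {0:f, 1:a}
drop-orders for the pieces not yet dropped (sum over which currently-grounded one goes next):
  1 to go: {7} 1  {10} 1
  2 to go: {5,7} 1  {7,10} 2  {9,10} 1
  3 to go: {3,5,7} 1  {5,7,10} 3  {7,9,10} 3  {8,9,10} 1
  4 to go: {0,3,5,7} 1  {3,5,7,10} 4  {5,7,9,10} 6  {6,8,9,10} 1  {7,8,9,10} 4
  5 to go: {0,3,5,7,10} 5  {3,5,7,9,10} 10  {4,6,8,9,10} 1  {5,7,8,9,10} 10  {6,7,8,9,10} 5
  6 to go: {0,3,5,7,9,10} 15  {2,4,6,8,9,10} 1  {3,5,7,8,9,10} 20  {4,6,7,8,9,10} 6  {5,6,7,8,9,10} 15
  7 to go: {0,3,5,7,8,9,10} 35  {1,2,4,6,8,9,10} 1  {2,4,6,7,8,9,10} 7  {3,5,6,7,8,9,10} 35  {4,5,6,7,8,9,10} 21
  8 to go: {0,3,5,6,7,8,9,10} 70  {1,2,4,6,7,8,9,10} 8  {2,4,5,6,7,8,9,10} 28  {3,4,5,6,7,8,9,10} 56
  9 to go: {0,3,4,5,6,7,8,9,10} 126  {1,2,4,5,6,7,8,9,10} 36  {2,3,4,5,6,7,8,9,10} 84
  if 0:f drops first: 120 orders
  if 1:a drops first: 210 orders
heap linearizations: 330

330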